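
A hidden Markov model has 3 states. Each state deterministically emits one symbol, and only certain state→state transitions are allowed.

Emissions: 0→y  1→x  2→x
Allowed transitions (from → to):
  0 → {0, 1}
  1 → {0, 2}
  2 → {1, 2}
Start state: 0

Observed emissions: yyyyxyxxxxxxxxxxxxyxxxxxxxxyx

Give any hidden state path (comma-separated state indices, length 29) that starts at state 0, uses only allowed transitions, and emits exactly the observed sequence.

  pos 0: y in {0}, choose 0; start
  pos 1: y in {0}, choose 0; 0->0 ok
  pos 2: y in {0}, choose 0; 0->0 ok
  pos 3: y in {0}, choose 0; 0->0 ok
  pos 4: x in {1,2}, choose 1; 0->1 ok
  pos 5: y in {0}, choose 0; 1->0 ok
  pos 6: x in {1,2}, choose 1; 0->1 ok
  pos 7: x in {1,2}, choose 2; 1->2 ok
  pos 8: x in {1,2}, choose 2; 2->2 ok
  pos 9: x in {1,2}, choose 2; 2->2 ok
  pos 10: x in {1,2}, choose 1; 2->1 ok
  pos 11: x in {1,2}, choose 2; 1->2 ok
  pos 12: x in {1,2}, choose 1; 2->1 ok
  pos 13: x in {1,2}, choose 2; 1->2 ok
  pos 14: x in {1,2}, choose 2; 2->2 ok
  pos 15: x in {1,2}, choose 2; 2->2 ok
  pos 16: x in {1,2}, choose 2; 2->2 ok
  pos 17: x in {1,2}, choose 1; 2->1 ok
  pos 18: y in {0}, choose 0; 1->0 ok
  pos 19: x in {1,2}, choose 1; 0->1 ok
  pos 20: x in {1,2}, choose 2; 1->2 ok
  pos 21: x in {1,2}, choose 2; 2->2 ok
  pos 22: x in {1,2}, choose 2; 2->2 ok
  pos 23: x in {1,2}, choose 2; 2->2 ok
  pos 24: x in {1,2}, choose 2; 2->2 ok
  pos 25: x in {1,2}, choose 2; 2->2 ok
  pos 26: x in {1,2}, choose 1; 2->1 ok
  pos 27: y in {0}, choose 0; 1->0 ok
  pos 28: x in {1,2}, choose 1; 0->1 ok

0,0,0,0,1,0,1,2,2,2,1,2,1,2,2,2,2,1,0,1,2,2,2,2,2,2,1,0,1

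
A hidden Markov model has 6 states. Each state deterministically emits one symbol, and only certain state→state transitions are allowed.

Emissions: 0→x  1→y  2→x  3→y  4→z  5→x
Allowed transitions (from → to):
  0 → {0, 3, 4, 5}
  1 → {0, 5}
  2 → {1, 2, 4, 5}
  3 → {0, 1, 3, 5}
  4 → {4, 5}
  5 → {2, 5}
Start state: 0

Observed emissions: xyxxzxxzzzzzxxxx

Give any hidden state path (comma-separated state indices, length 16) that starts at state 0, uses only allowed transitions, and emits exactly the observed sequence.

0,3,5,2,4,5,2,4,4,4,4,4,5,2,5,5

  pos 0: x in {0,2,5}, choose 0; start
  pos 1: y in {1,3}, choose 3; 0->3 ok
  pos 2: x in {0,2,5}, choose 5; 3->5 ok
  pos 3: x in {0,2,5}, choose 2; 5->2 ok
  pos 4: z in {4}, choose 4; 2->4 ok
  pos 5: x in {0,2,5}, choose 5; 4->5 ok
  pos 6: x in {0,2,5}, choose 2; 5->2 ok
  pos 7: z in {4}, choose 4; 2->4 ok
  pos 8: z in {4}, choose 4; 4->4 ok
  pos 9: z in {4}, choose 4; 4->4 ok
  pos 10: z in {4}, choose 4; 4->4 ok
  pos 11: z in {4}, choose 4; 4->4 ok
  pos 12: x in {0,2,5}, choose 5; 4->5 ok
  pos 13: x in {0,2,5}, choose 2; 5->2 ok
  pos 14: x in {0,2,5}, choose 5; 2->5 ok
  pos 15: x in {0,2,5}, choose 5; 5->5 ok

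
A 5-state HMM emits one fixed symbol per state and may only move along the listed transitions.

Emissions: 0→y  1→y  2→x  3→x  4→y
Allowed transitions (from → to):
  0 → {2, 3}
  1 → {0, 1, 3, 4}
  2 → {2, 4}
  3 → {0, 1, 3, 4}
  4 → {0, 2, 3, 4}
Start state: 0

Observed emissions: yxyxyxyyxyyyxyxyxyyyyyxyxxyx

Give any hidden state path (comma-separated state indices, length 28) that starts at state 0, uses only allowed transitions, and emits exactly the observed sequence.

0,3,0,2,4,3,4,0,3,1,4,0,3,0,3,0,3,4,4,4,4,0,3,1,3,3,1,3

  t0 'y' -> {0,1,4}, take 0 (start)
  t1 'x' -> {2,3}, take 3 (0->3 ok)
  t2 'y' -> {0,1,4}, take 0 (3->0 ok)
  t3 'x' -> {2,3}, take 2 (0->2 ok)
  t4 'y' -> {0,1,4}, take 4 (2->4 ok)
  t5 'x' -> {2,3}, take 3 (4->3 ok)
  t6 'y' -> {0,1,4}, take 4 (3->4 ok)
  t7 'y' -> {0,1,4}, take 0 (4->0 ok)
  t8 'x' -> {2,3}, take 3 (0->3 ok)
  t9 'y' -> {0,1,4}, take 1 (3->1 ok)
  t10 'y' -> {0,1,4}, take 4 (1->4 ok)
  t11 'y' -> {0,1,4}, take 0 (4->0 ok)
  t12 'x' -> {2,3}, take 3 (0->3 ok)
  t13 'y' -> {0,1,4}, take 0 (3->0 ok)
  t14 'x' -> {2,3}, take 3 (0->3 ok)
  t15 'y' -> {0,1,4}, take 0 (3->0 ok)
  t16 'x' -> {2,3}, take 3 (0->3 ok)
  t17 'y' -> {0,1,4}, take 4 (3->4 ok)
  t18 'y' -> {0,1,4}, take 4 (4->4 ok)
  t19 'y' -> {0,1,4}, take 4 (4->4 ok)
  t20 'y' -> {0,1,4}, take 4 (4->4 ok)
  t21 'y' -> {0,1,4}, take 0 (4->0 ok)
  t22 'x' -> {2,3}, take 3 (0->3 ok)
  t23 'y' -> {0,1,4}, take 1 (3->1 ok)
  t24 'x' -> {2,3}, take 3 (1->3 ok)
  t25 'x' -> {2,3}, take 3 (3->3 ok)
  t26 'y' -> {0,1,4}, take 1 (3->1 ok)
  t27 'x' -> {2,3}, take 3 (1->3 ok)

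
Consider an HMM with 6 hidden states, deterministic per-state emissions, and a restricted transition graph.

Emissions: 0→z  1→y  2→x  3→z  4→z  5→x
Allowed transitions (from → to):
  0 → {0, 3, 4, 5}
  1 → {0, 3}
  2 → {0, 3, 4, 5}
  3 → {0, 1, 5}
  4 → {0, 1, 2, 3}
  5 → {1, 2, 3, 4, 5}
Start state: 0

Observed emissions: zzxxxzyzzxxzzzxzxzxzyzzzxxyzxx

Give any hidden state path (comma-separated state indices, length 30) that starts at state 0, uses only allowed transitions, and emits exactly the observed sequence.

0,3,5,5,2,4,1,3,0,5,2,0,4,0,5,3,5,4,2,4,1,3,0,4,2,5,1,3,5,2

  [0] z  {0,3,4}  => 0  start
  [1] z  {0,3,4}  => 3  0->3 ok
  [2] x  {2,5}  => 5  3->5 ok
  [3] x  {2,5}  => 5  5->5 ok
  [4] x  {2,5}  => 2  5->2 ok
  [5] z  {0,3,4}  => 4  2->4 ok
  [6] y  {1}  => 1  4->1 ok
  [7] z  {0,3,4}  => 3  1->3 ok
  [8] z  {0,3,4}  => 0  3->0 ok
  [9] x  {2,5}  => 5  0->5 ok
  [10] x  {2,5}  => 2  5->2 ok
  [11] z  {0,3,4}  => 0  2->0 ok
  [12] z  {0,3,4}  => 4  0->4 ok
  [13] z  {0,3,4}  => 0  4->0 ok
  [14] x  {2,5}  => 5  0->5 ok
  [15] z  {0,3,4}  => 3  5->3 ok
  [16] x  {2,5}  => 5  3->5 ok
  [17] z  {0,3,4}  => 4  5->4 ok
  [18] x  {2,5}  => 2  4->2 ok
  [19] z  {0,3,4}  => 4  2->4 ok
  [20] y  {1}  => 1  4->1 ok
  [21] z  {0,3,4}  => 3  1->3 ok
  [22] z  {0,3,4}  => 0  3->0 ok
  [23] z  {0,3,4}  => 4  0->4 ok
  [24] x  {2,5}  => 2  4->2 ok
  [25] x  {2,5}  => 5  2->5 ok
  [26] y  {1}  => 1  5->1 ok
  [27] z  {0,3,4}  => 3  1->3 ok
  [28] x  {2,5}  => 5  3->5 ok
  [29] x  {2,5}  => 2  5->2 ok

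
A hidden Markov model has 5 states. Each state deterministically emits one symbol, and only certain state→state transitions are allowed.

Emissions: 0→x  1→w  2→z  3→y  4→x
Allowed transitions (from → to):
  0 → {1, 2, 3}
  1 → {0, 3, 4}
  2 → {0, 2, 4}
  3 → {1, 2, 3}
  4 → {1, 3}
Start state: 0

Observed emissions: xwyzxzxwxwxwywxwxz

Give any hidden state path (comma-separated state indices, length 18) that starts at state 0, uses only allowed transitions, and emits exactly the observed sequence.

0,1,3,2,0,2,4,1,4,1,0,1,3,1,4,1,0,2

  t0 'x' -> {0,4}, take 0 (start)
  t1 'w' -> {1}, take 1 (0->1 ok)
  t2 'y' -> {3}, take 3 (1->3 ok)
  t3 'z' -> {2}, take 2 (3->2 ok)
  t4 'x' -> {0,4}, take 0 (2->0 ok)
  t5 'z' -> {2}, take 2 (0->2 ok)
  t6 'x' -> {0,4}, take 4 (2->4 ok)
  t7 'w' -> {1}, take 1 (4->1 ok)
  t8 'x' -> {0,4}, take 4 (1->4 ok)
  t9 'w' -> {1}, take 1 (4->1 ok)
  t10 'x' -> {0,4}, take 0 (1->0 ok)
  t11 'w' -> {1}, take 1 (0->1 ok)
  t12 'y' -> {3}, take 3 (1->3 ok)
  t13 'w' -> {1}, take 1 (3->1 ok)
  t14 'x' -> {0,4}, take 4 (1->4 ok)
  t15 'w' -> {1}, take 1 (4->1 ok)
  t16 'x' -> {0,4}, take 0 (1->0 ok)
  t17 'z' -> {2}, take 2 (0->2 ok)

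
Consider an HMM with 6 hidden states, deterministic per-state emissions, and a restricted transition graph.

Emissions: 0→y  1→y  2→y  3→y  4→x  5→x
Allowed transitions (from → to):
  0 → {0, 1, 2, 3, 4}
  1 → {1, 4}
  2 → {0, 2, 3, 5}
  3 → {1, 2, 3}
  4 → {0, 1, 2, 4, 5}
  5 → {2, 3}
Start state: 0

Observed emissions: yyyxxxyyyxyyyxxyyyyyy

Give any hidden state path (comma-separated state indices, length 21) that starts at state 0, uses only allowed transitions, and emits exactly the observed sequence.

  pos 0: y in {0,1,2,3}, choose 0; start
  pos 1: y in {0,1,2,3}, choose 0; 0->0 ok
  pos 2: y in {0,1,2,3}, choose 1; 0->1 ok
  pos 3: x in {4,5}, choose 4; 1->4 ok
  pos 4: x in {4,5}, choose 4; 4->4 ok
  pos 5: x in {4,5}, choose 5; 4->5 ok
  pos 6: y in {0,1,2,3}, choose 3; 5->3 ok
  pos 7: y in {0,1,2,3}, choose 3; 3->3 ok
  pos 8: y in {0,1,2,3}, choose 2; 3->2 ok
  pos 9: x in {4,5}, choose 5; 2->5 ok
  pos 10: y in {0,1,2,3}, choose 3; 5->3 ok
  pos 11: y in {0,1,2,3}, choose 2; 3->2 ok
  pos 12: y in {0,1,2,3}, choose 0; 2->0 ok
  pos 13: x in {4,5}, choose 4; 0->4 ok
  pos 14: x in {4,5}, choose 5; 4->5 ok
  pos 15: y in {0,1,2,3}, choose 3; 5->3 ok
  pos 16: y in {0,1,2,3}, choose 2; 3->2 ok
  pos 17: y in {0,1,2,3}, choose 2; 2->2 ok
  pos 18: y in {0,1,2,3}, choose 2; 2->2 ok
  pos 19: y in {0,1,2,3}, choose 2; 2->2 ok
  pos 20: y in {0,1,2,3}, choose 2; 2->2 ok

0,0,1,4,4,5,3,3,2,5,3,2,0,4,5,3,2,2,2,2,2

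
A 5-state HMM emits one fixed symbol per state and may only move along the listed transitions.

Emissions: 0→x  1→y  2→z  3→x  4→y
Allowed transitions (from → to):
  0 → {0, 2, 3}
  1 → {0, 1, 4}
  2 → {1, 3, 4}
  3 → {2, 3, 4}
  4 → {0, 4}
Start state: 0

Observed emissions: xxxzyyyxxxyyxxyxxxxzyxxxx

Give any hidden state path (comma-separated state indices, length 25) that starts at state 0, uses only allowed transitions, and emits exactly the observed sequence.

  pos 0: x in {0,3}, choose 0; start
  pos 1: x in {0,3}, choose 3; 0->3 ok
  pos 2: x in {0,3}, choose 3; 3->3 ok
  pos 3: z in {2}, choose 2; 3->2 ok
  pos 4: y in {1,4}, choose 1; 2->1 ok
  pos 5: y in {1,4}, choose 4; 1->4 ok
  pos 6: y in {1,4}, choose 4; 4->4 ok
  pos 7: x in {0,3}, choose 0; 4->0 ok
  pos 8: x in {0,3}, choose 0; 0->0 ok
  pos 9: x in {0,3}, choose 3; 0->3 ok
  pos 10: y in {1,4}, choose 4; 3->4 ok
  pos 11: y in {1,4}, choose 4; 4->4 ok
  pos 12: x in {0,3}, choose 0; 4->0 ok
  pos 13: x in {0,3}, choose 3; 0->3 ok
  pos 14: y in {1,4}, choose 4; 3->4 ok
  pos 15: x in {0,3}, choose 0; 4->0 ok
  pos 16: x in {0,3}, choose 0; 0->0 ok
  pos 17: x in {0,3}, choose 0; 0->0 ok
  pos 18: x in {0,3}, choose 3; 0->3 ok
  pos 19: z in {2}, choose 2; 3->2 ok
  pos 20: y in {1,4}, choose 1; 2->1 ok
  pos 21: x in {0,3}, choose 0; 1->0 ok
  pos 22: x in {0,3}, choose 0; 0->0 ok
  pos 23: x in {0,3}, choose 0; 0->0 ok
  pos 24: x in {0,3}, choose 0; 0->0 ok

0,3,3,2,1,4,4,0,0,3,4,4,0,3,4,0,0,0,3,2,1,0,0,0,0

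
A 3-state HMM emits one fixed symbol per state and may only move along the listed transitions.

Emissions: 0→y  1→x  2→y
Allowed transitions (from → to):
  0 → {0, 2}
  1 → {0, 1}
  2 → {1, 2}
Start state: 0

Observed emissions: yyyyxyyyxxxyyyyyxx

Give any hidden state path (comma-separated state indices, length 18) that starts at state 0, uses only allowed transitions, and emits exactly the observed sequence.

  pos 0: y in {0,2}, choose 0; start
  pos 1: y in {0,2}, choose 0; 0->0 ok
  pos 2: y in {0,2}, choose 0; 0->0 ok
  pos 3: y in {0,2}, choose 2; 0->2 ok
  pos 4: x in {1}, choose 1; 2->1 ok
  pos 5: y in {0,2}, choose 0; 1->0 ok
  pos 6: y in {0,2}, choose 0; 0->0 ok
  pos 7: y in {0,2}, choose 2; 0->2 ok
  pos 8: x in {1}, choose 1; 2->1 ok
  pos 9: x in {1}, choose 1; 1->1 ok
  pos 10: x in {1}, choose 1; 1->1 ok
  pos 11: y in {0,2}, choose 0; 1->0 ok
  pos 12: y in {0,2}, choose 0; 0->0 ok
  pos 13: y in {0,2}, choose 0; 0->0 ok
  pos 14: y in {0,2}, choose 2; 0->2 ok
  pos 15: y in {0,2}, choose 2; 2->2 ok
  pos 16: x in {1}, choose 1; 2->1 ok
  pos 17: x in {1}, choose 1; 1->1 ok

0,0,0,2,1,0,0,2,1,1,1,0,0,0,2,2,1,1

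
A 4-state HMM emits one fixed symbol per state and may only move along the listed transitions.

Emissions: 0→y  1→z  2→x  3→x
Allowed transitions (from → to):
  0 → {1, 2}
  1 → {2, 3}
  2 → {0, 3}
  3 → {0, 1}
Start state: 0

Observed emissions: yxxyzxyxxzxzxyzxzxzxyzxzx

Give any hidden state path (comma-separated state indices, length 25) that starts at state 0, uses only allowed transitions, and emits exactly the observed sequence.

  pos 0: y in {0}, choose 0; start
  pos 1: x in {2,3}, choose 2; 0->2 ok
  pos 2: x in {2,3}, choose 3; 2->3 ok
  pos 3: y in {0}, choose 0; 3->0 ok
  pos 4: z in {1}, choose 1; 0->1 ok
  pos 5: x in {2,3}, choose 2; 1->2 ok
  pos 6: y in {0}, choose 0; 2->0 ok
  pos 7: x in {2,3}, choose 2; 0->2 ok
  pos 8: x in {2,3}, choose 3; 2->3 ok
  pos 9: z in {1}, choose 1; 3->1 ok
  pos 10: x in {2,3}, choose 3; 1->3 ok
  pos 11: z in {1}, choose 1; 3->1 ok
  pos 12: x in {2,3}, choose 2; 1->2 ok
  pos 13: y in {0}, choose 0; 2->0 ok
  pos 14: z in {1}, choose 1; 0->1 ok
  pos 15: x in {2,3}, choose 3; 1->3 ok
  pos 16: z in {1}, choose 1; 3->1 ok
  pos 17: x in {2,3}, choose 3; 1->3 ok
  pos 18: z in {1}, choose 1; 3->1 ok
  pos 19: x in {2,3}, choose 3; 1->3 ok
  pos 20: y in {0}, choose 0; 3->0 ok
  pos 21: z in {1}, choose 1; 0->1 ok
  pos 22: x in {2,3}, choose 3; 1->3 ok
  pos 23: z in {1}, choose 1; 3->1 ok
  pos 24: x in {2,3}, choose 3; 1->3 ok

0,2,3,0,1,2,0,2,3,1,3,1,2,0,1,3,1,3,1,3,0,1,3,1,3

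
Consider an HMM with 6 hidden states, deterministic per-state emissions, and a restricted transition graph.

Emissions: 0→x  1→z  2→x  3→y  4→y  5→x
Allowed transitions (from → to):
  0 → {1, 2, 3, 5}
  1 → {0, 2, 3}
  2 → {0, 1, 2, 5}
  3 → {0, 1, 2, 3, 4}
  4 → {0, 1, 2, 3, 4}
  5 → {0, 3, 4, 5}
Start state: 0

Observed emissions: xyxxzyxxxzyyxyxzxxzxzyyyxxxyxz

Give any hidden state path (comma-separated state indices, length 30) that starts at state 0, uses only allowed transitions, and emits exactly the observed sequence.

  t0 'x' -> {0,2,5}, take 0 (start)
  t1 'y' -> {3,4}, take 3 (0->3 ok)
  t2 'x' -> {0,2,5}, take 2 (3->2 ok)
  t3 'x' -> {0,2,5}, take 0 (2->0 ok)
  t4 'z' -> {1}, take 1 (0->1 ok)
  t5 'y' -> {3,4}, take 3 (1->3 ok)
  t6 'x' -> {0,2,5}, take 0 (3->0 ok)
  t7 'x' -> {0,2,5}, take 2 (0->2 ok)
  t8 'x' -> {0,2,5}, take 0 (2->0 ok)
  t9 'z' -> {1}, take 1 (0->1 ok)
  t10 'y' -> {3,4}, take 3 (1->3 ok)
  t11 'y' -> {3,4}, take 4 (3->4 ok)
  t12 'x' -> {0,2,5}, take 0 (4->0 ok)
  t13 'y' -> {3,4}, take 3 (0->3 ok)
  t14 'x' -> {0,2,5}, take 0 (3->0 ok)
  t15 'z' -> {1}, take 1 (0->1 ok)
  t16 'x' -> {0,2,5}, take 0 (1->0 ok)
  t17 'x' -> {0,2,5}, take 2 (0->2 ok)
  t18 'z' -> {1}, take 1 (2->1 ok)
  t19 'x' -> {0,2,5}, take 2 (1->2 ok)
  t20 'z' -> {1}, take 1 (2->1 ok)
  t21 'y' -> {3,4}, take 3 (1->3 ok)
  t22 'y' -> {3,4}, take 4 (3->4 ok)
  t23 'y' -> {3,4}, take 3 (4->3 ok)
  t24 'x' -> {0,2,5}, take 0 (3->0 ok)
  t25 'x' -> {0,2,5}, take 5 (0->5 ok)
  t26 'x' -> {0,2,5}, take 5 (5->5 ok)
  t27 'y' -> {3,4}, take 4 (5->4 ok)
  t28 'x' -> {0,2,5}, take 2 (4->2 ok)
  t29 'z' -> {1}, take 1 (2->1 ok)

0,3,2,0,1,3,0,2,0,1,3,4,0,3,0,1,0,2,1,2,1,3,4,3,0,5,5,4,2,1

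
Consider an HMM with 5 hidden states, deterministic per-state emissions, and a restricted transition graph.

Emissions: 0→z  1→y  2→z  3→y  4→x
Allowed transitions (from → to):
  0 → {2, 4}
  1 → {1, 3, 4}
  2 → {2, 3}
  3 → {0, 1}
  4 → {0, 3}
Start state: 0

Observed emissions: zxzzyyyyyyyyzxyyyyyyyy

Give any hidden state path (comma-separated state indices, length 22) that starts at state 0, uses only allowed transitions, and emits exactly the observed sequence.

  0: obs=z cand={0,2} pick 0 [start]
  1: obs=x cand={4} pick 4 [0->4 ok]
  2: obs=z cand={0,2} pick 0 [4->0 ok]
  3: obs=z cand={0,2} pick 2 [0->2 ok]
  4: obs=y cand={1,3} pick 3 [2->3 ok]
  5: obs=y cand={1,3} pick 1 [3->1 ok]
  6: obs=y cand={1,3} pick 3 [1->3 ok]
  7: obs=y cand={1,3} pick 1 [3->1 ok]
  8: obs=y cand={1,3} pick 1 [1->1 ok]
  9: obs=y cand={1,3} pick 3 [1->3 ok]
  10: obs=y cand={1,3} pick 1 [3->1 ok]
  11: obs=y cand={1,3} pick 3 [1->3 ok]
  12: obs=z cand={0,2} pick 0 [3->0 ok]
  13: obs=x cand={4} pick 4 [0->4 ok]
  14: obs=y cand={1,3} pick 3 [4->3 ok]
  15: obs=y cand={1,3} pick 1 [3->1 ok]
  16: obs=y cand={1,3} pick 3 [1->3 ok]
  17: obs=y cand={1,3} pick 1 [3->1 ok]
  18: obs=y cand={1,3} pick 1 [1->1 ok]
  19: obs=y cand={1,3} pick 3 [1->3 ok]
  20: obs=y cand={1,3} pick 1 [3->1 ok]
  21: obs=y cand={1,3} pick 1 [1->1 ok]

0,4,0,2,3,1,3,1,1,3,1,3,0,4,3,1,3,1,1,3,1,1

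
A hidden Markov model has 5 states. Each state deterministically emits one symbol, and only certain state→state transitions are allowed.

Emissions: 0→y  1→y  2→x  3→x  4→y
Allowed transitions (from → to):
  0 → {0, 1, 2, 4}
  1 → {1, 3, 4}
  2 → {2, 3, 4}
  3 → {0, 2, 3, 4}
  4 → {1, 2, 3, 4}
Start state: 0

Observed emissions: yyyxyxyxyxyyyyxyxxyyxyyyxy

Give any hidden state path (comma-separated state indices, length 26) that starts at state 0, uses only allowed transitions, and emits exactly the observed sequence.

0,4,4,3,0,2,4,2,4,2,4,4,1,1,3,0,2,2,4,4,3,0,0,1,3,0

  [0] y  {0,1,4}  => 0  start
  [1] y  {0,1,4}  => 4  0->4 ok
  [2] y  {0,1,4}  => 4  4->4 ok
  [3] x  {2,3}  => 3  4->3 ok
  [4] y  {0,1,4}  => 0  3->0 ok
  [5] x  {2,3}  => 2  0->2 ok
  [6] y  {0,1,4}  => 4  2->4 ok
  [7] x  {2,3}  => 2  4->2 ok
  [8] y  {0,1,4}  => 4  2->4 ok
  [9] x  {2,3}  => 2  4->2 ok
  [10] y  {0,1,4}  => 4  2->4 ok
  [11] y  {0,1,4}  => 4  4->4 ok
  [12] y  {0,1,4}  => 1  4->1 ok
  [13] y  {0,1,4}  => 1  1->1 ok
  [14] x  {2,3}  => 3  1->3 ok
  [15] y  {0,1,4}  => 0  3->0 ok
  [16] x  {2,3}  => 2  0->2 ok
  [17] x  {2,3}  => 2  2->2 ok
  [18] y  {0,1,4}  => 4  2->4 ok
  [19] y  {0,1,4}  => 4  4->4 ok
  [20] x  {2,3}  => 3  4->3 ok
  [21] y  {0,1,4}  => 0  3->0 ok
  [22] y  {0,1,4}  => 0  0->0 ok
  [23] y  {0,1,4}  => 1  0->1 ok
  [24] x  {2,3}  => 3  1->3 ok
  [25] y  {0,1,4}  => 0  3->0 ok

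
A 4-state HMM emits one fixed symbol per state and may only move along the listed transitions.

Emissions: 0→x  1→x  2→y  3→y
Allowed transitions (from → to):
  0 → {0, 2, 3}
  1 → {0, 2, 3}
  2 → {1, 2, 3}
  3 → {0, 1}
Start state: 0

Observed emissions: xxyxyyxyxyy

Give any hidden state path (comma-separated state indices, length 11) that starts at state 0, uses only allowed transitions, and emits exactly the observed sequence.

  [0] x  {0,1}  => 0  start
  [1] x  {0,1}  => 0  0->0 ok
  [2] y  {2,3}  => 2  0->2 ok
  [3] x  {0,1}  => 1  2->1 ok
  [4] y  {2,3}  => 2  1->2 ok
  [5] y  {2,3}  => 3  2->3 ok
  [6] x  {0,1}  => 1  3->1 ok
  [7] y  {2,3}  => 3  1->3 ok
  [8] x  {0,1}  => 1  3->1 ok
  [9] y  {2,3}  => 2  1->2 ok
  [10] y  {2,3}  => 2  2->2 ok

0,0,2,1,2,3,1,3,1,2,2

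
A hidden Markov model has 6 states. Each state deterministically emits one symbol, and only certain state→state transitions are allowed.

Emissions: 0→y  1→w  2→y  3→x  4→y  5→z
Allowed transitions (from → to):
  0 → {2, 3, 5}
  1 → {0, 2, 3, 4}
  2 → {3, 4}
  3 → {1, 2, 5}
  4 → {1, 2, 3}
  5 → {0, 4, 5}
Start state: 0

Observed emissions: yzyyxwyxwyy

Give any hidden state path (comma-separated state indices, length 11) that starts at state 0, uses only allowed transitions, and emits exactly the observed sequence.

  0: obs=y cand={0,2,4} pick 0 [start]
  1: obs=z cand={5} pick 5 [0->5 ok]
  2: obs=y cand={0,2,4} pick 0 [5->0 ok]
  3: obs=y cand={0,2,4} pick 2 [0->2 ok]
  4: obs=x cand={3} pick 3 [2->3 ok]
  5: obs=w cand={1} pick 1 [3->1 ok]
  6: obs=y cand={0,2,4} pick 4 [1->4 ok]
  7: obs=x cand={3} pick 3 [4->3 ok]
  8: obs=w cand={1} pick 1 [3->1 ok]
  9: obs=y cand={0,2,4} pick 4 [1->4 ok]
  10: obs=y cand={0,2,4} pick 2 [4->2 ok]

0,5,0,2,3,1,4,3,1,4,2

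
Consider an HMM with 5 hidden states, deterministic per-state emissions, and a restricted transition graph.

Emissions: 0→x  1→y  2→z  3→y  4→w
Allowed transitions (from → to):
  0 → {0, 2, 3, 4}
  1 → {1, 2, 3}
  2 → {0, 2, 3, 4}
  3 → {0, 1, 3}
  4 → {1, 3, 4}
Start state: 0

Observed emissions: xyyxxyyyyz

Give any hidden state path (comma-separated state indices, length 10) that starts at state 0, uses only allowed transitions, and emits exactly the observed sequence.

  pos 0: x in {0}, choose 0; start
  pos 1: y in {1,3}, choose 3; 0->3 ok
  pos 2: y in {1,3}, choose 3; 3->3 ok
  pos 3: x in {0}, choose 0; 3->0 ok
  pos 4: x in {0}, choose 0; 0->0 ok
  pos 5: y in {1,3}, choose 3; 0->3 ok
  pos 6: y in {1,3}, choose 3; 3->3 ok
  pos 7: y in {1,3}, choose 3; 3->3 ok
  pos 8: y in {1,3}, choose 1; 3->1 ok
  pos 9: z in {2}, choose 2; 1->2 ok

0,3,3,0,0,3,3,3,1,2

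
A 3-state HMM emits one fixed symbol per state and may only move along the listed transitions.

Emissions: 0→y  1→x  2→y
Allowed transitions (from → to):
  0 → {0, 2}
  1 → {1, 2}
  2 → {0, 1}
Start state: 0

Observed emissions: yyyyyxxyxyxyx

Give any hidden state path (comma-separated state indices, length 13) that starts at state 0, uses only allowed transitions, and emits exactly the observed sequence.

  t0 'y' -> {0,2}, take 0 (start)
  t1 'y' -> {0,2}, take 0 (0->0 ok)
  t2 'y' -> {0,2}, take 0 (0->0 ok)
  t3 'y' -> {0,2}, take 0 (0->0 ok)
  t4 'y' -> {0,2}, take 2 (0->2 ok)
  t5 'x' -> {1}, take 1 (2->1 ok)
  t6 'x' -> {1}, take 1 (1->1 ok)
  t7 'y' -> {0,2}, take 2 (1->2 ok)
  t8 'x' -> {1}, take 1 (2->1 ok)
  t9 'y' -> {0,2}, take 2 (1->2 ok)
  t10 'x' -> {1}, take 1 (2->1 ok)
  t11 'y' -> {0,2}, take 2 (1->2 ok)
  t12 'x' -> {1}, take 1 (2->1 ok)

0,0,0,0,2,1,1,2,1,2,1,2,1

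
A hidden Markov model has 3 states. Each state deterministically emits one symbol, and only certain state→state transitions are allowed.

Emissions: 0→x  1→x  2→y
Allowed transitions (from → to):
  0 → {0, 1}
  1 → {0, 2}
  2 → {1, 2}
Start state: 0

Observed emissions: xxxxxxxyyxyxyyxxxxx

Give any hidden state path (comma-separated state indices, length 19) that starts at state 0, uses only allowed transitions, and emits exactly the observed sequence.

0,0,0,0,1,0,1,2,2,1,2,1,2,2,1,0,0,0,0

  0: obs=x cand={0,1} pick 0 [start]
  1: obs=x cand={0,1} pick 0 [0->0 ok]
  2: obs=x cand={0,1} pick 0 [0->0 ok]
  3: obs=x cand={0,1} pick 0 [0->0 ok]
  4: obs=x cand={0,1} pick 1 [0->1 ok]
  5: obs=x cand={0,1} pick 0 [1->0 ok]
  6: obs=x cand={0,1} pick 1 [0->1 ok]
  7: obs=y cand={2} pick 2 [1->2 ok]
  8: obs=y cand={2} pick 2 [2->2 ok]
  9: obs=x cand={0,1} pick 1 [2->1 ok]
  10: obs=y cand={2} pick 2 [1->2 ok]
  11: obs=x cand={0,1} pick 1 [2->1 ok]
  12: obs=y cand={2} pick 2 [1->2 ok]
  13: obs=y cand={2} pick 2 [2->2 ok]
  14: obs=x cand={0,1} pick 1 [2->1 ok]
  15: obs=x cand={0,1} pick 0 [1->0 ok]
  16: obs=x cand={0,1} pick 0 [0->0 ok]
  17: obs=x cand={0,1} pick 0 [0->0 ok]
  18: obs=x cand={0,1} pick 0 [0->0 ok]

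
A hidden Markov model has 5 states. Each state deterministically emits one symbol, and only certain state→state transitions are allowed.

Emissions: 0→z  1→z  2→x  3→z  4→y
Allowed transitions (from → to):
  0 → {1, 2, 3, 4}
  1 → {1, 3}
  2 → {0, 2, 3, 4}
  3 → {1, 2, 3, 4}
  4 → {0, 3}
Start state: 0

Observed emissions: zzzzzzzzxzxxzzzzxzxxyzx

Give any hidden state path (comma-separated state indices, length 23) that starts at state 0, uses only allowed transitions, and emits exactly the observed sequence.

  pos 0: z in {0,1,3}, choose 0; start
  pos 1: z in {0,1,3}, choose 1; 0->1 ok
  pos 2: z in {0,1,3}, choose 1; 1->1 ok
  pos 3: z in {0,1,3}, choose 3; 1->3 ok
  pos 4: z in {0,1,3}, choose 1; 3->1 ok
  pos 5: z in {0,1,3}, choose 1; 1->1 ok
  pos 6: z in {0,1,3}, choose 1; 1->1 ok
  pos 7: z in {0,1,3}, choose 3; 1->3 ok
  pos 8: x in {2}, choose 2; 3->2 ok
  pos 9: z in {0,1,3}, choose 3; 2->3 ok
  pos 10: x in {2}, choose 2; 3->2 ok
  pos 11: x in {2}, choose 2; 2->2 ok
  pos 12: z in {0,1,3}, choose 3; 2->3 ok
  pos 13: z in {0,1,3}, choose 1; 3->1 ok
  pos 14: z in {0,1,3}, choose 1; 1->1 ok
  pos 15: z in {0,1,3}, choose 3; 1->3 ok
  pos 16: x in {2}, choose 2; 3->2 ok
  pos 17: z in {0,1,3}, choose 0; 2->0 ok
  pos 18: x in {2}, choose 2; 0->2 ok
  pos 19: x in {2}, choose 2; 2->2 ok
  pos 20: y in {4}, choose 4; 2->4 ok
  pos 21: z in {0,1,3}, choose 3; 4->3 ok
  pos 22: x in {2}, choose 2; 3->2 ok

0,1,1,3,1,1,1,3,2,3,2,2,3,1,1,3,2,0,2,2,4,3,2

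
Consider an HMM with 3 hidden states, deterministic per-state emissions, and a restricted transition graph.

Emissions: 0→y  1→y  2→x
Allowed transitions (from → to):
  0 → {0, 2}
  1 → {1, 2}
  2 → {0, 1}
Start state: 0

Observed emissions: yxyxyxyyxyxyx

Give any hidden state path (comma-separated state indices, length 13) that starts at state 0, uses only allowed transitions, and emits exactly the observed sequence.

  pos 0: y in {0,1}, choose 0; start
  pos 1: x in {2}, choose 2; 0->2 ok
  pos 2: y in {0,1}, choose 1; 2->1 ok
  pos 3: x in {2}, choose 2; 1->2 ok
  pos 4: y in {0,1}, choose 1; 2->1 ok
  pos 5: x in {2}, choose 2; 1->2 ok
  pos 6: y in {0,1}, choose 0; 2->0 ok
  pos 7: y in {0,1}, choose 0; 0->0 ok
  pos 8: x in {2}, choose 2; 0->2 ok
  pos 9: y in {0,1}, choose 0; 2->0 ok
  pos 10: x in {2}, choose 2; 0->2 ok
  pos 11: y in {0,1}, choose 0; 2->0 ok
  pos 12: x in {2}, choose 2; 0->2 ok

0,2,1,2,1,2,0,0,2,0,2,0,2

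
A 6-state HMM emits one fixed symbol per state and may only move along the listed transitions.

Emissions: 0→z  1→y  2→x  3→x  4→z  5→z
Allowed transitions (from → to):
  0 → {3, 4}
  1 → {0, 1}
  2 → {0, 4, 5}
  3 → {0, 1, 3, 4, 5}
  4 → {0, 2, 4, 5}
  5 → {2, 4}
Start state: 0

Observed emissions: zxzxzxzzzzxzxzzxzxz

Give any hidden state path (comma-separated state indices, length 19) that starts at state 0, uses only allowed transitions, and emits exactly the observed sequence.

  t0 'z' -> {0,4,5}, take 0 (start)
  t1 'x' -> {2,3}, take 3 (0->3 ok)
  t2 'z' -> {0,4,5}, take 5 (3->5 ok)
  t3 'x' -> {2,3}, take 2 (5->2 ok)
  t4 'z' -> {0,4,5}, take 0 (2->0 ok)
  t5 'x' -> {2,3}, take 3 (0->3 ok)
  t6 'z' -> {0,4,5}, take 0 (3->0 ok)
  t7 'z' -> {0,4,5}, take 4 (0->4 ok)
  t8 'z' -> {0,4,5}, take 0 (4->0 ok)
  t9 'z' -> {0,4,5}, take 4 (0->4 ok)
  t10 'x' -> {2,3}, take 2 (4->2 ok)
  t11 'z' -> {0,4,5}, take 0 (2->0 ok)
  t12 'x' -> {2,3}, take 3 (0->3 ok)
  t13 'z' -> {0,4,5}, take 0 (3->0 ok)
  t14 'z' -> {0,4,5}, take 4 (0->4 ok)
  t15 'x' -> {2,3}, take 2 (4->2 ok)
  t16 'z' -> {0,4,5}, take 5 (2->5 ok)
  t17 'x' -> {2,3}, take 2 (5->2 ok)
  t18 'z' -> {0,4,5}, take 4 (2->4 ok)

0,3,5,2,0,3,0,4,0,4,2,0,3,0,4,2,5,2,4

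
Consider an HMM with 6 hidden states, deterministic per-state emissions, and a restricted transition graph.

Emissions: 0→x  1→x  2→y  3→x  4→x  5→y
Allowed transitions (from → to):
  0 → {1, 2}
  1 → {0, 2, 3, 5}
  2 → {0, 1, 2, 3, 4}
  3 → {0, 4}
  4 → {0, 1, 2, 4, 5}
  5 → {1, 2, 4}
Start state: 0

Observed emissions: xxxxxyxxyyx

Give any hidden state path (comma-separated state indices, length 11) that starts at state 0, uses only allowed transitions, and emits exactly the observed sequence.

0,1,0,1,0,2,0,1,2,2,1

  [0] x  {0,1,3,4}  => 0  start
  [1] x  {0,1,3,4}  => 1  0->1 ok
  [2] x  {0,1,3,4}  => 0  1->0 ok
  [3] x  {0,1,3,4}  => 1  0->1 ok
  [4] x  {0,1,3,4}  => 0  1->0 ok
  [5] y  {2,5}  => 2  0->2 ok
  [6] x  {0,1,3,4}  => 0  2->0 ok
  [7] x  {0,1,3,4}  => 1  0->1 ok
  [8] y  {2,5}  => 2  1->2 ok
  [9] y  {2,5}  => 2  2->2 ok
  [10] x  {0,1,3,4}  => 1  2->1 ok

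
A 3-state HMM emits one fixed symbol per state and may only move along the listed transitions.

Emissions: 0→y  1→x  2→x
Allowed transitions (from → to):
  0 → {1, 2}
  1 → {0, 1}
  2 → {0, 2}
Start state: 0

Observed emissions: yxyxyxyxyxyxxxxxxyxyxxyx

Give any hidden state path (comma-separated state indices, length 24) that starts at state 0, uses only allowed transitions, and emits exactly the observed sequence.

0,1,0,1,0,1,0,1,0,2,0,2,2,2,2,2,2,0,1,0,2,2,0,2

  t0 'y' -> {0}, take 0 (start)
  t1 'x' -> {1,2}, take 1 (0->1 ok)
  t2 'y' -> {0}, take 0 (1->0 ok)
  t3 'x' -> {1,2}, take 1 (0->1 ok)
  t4 'y' -> {0}, take 0 (1->0 ok)
  t5 'x' -> {1,2}, take 1 (0->1 ok)
  t6 'y' -> {0}, take 0 (1->0 ok)
  t7 'x' -> {1,2}, take 1 (0->1 ok)
  t8 'y' -> {0}, take 0 (1->0 ok)
  t9 'x' -> {1,2}, take 2 (0->2 ok)
  t10 'y' -> {0}, take 0 (2->0 ok)
  t11 'x' -> {1,2}, take 2 (0->2 ok)
  t12 'x' -> {1,2}, take 2 (2->2 ok)
  t13 'x' -> {1,2}, take 2 (2->2 ok)
  t14 'x' -> {1,2}, take 2 (2->2 ok)
  t15 'x' -> {1,2}, take 2 (2->2 ok)
  t16 'x' -> {1,2}, take 2 (2->2 ok)
  t17 'y' -> {0}, take 0 (2->0 ok)
  t18 'x' -> {1,2}, take 1 (0->1 ok)
  t19 'y' -> {0}, take 0 (1->0 ok)
  t20 'x' -> {1,2}, take 2 (0->2 ok)
  t21 'x' -> {1,2}, take 2 (2->2 ok)
  t22 'y' -> {0}, take 0 (2->0 ok)
  t23 'x' -> {1,2}, take 2 (0->2 ok)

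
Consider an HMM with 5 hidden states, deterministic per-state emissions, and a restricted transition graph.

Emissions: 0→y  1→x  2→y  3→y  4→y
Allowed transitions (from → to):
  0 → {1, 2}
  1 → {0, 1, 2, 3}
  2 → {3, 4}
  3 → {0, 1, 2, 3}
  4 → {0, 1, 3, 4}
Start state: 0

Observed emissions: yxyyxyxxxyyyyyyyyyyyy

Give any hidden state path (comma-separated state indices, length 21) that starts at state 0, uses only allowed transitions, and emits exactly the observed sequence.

  [0] y  {0,2,3,4}  => 0  start
  [1] x  {1}  => 1  0->1 ok
  [2] y  {0,2,3,4}  => 3  1->3 ok
  [3] y  {0,2,3,4}  => 0  3->0 ok
  [4] x  {1}  => 1  0->1 ok
  [5] y  {0,2,3,4}  => 0  1->0 ok
  [6] x  {1}  => 1  0->1 ok
  [7] x  {1}  => 1  1->1 ok
  [8] x  {1}  => 1  1->1 ok
  [9] y  {0,2,3,4}  => 3  1->3 ok
  [10] y  {0,2,3,4}  => 2  3->2 ok
  [11] y  {0,2,3,4}  => 3  2->3 ok
  [12] y  {0,2,3,4}  => 2  3->2 ok
  [13] y  {0,2,3,4}  => 4  2->4 ok
  [14] y  {0,2,3,4}  => 4  4->4 ok
  [15] y  {0,2,3,4}  => 0  4->0 ok
  [16] y  {0,2,3,4}  => 2  0->2 ok
  [17] y  {0,2,3,4}  => 3  2->3 ok
  [18] y  {0,2,3,4}  => 2  3->2 ok
  [19] y  {0,2,3,4}  => 4  2->4 ok
  [20] y  {0,2,3,4}  => 4  4->4 ok

0,1,3,0,1,0,1,1,1,3,2,3,2,4,4,0,2,3,2,4,4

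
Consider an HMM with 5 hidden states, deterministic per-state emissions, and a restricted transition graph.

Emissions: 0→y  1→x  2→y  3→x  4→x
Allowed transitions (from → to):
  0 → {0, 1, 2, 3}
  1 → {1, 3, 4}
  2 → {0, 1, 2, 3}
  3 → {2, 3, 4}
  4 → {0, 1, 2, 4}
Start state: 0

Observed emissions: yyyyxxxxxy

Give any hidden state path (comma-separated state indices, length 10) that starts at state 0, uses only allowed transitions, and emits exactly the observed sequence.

  t0 'y' -> {0,2}, take 0 (start)
  t1 'y' -> {0,2}, take 0 (0->0 ok)
  t2 'y' -> {0,2}, take 2 (0->2 ok)
  t3 'y' -> {0,2}, take 0 (2->0 ok)
  t4 'x' -> {1,3,4}, take 1 (0->1 ok)
  t5 'x' -> {1,3,4}, take 1 (1->1 ok)
  t6 'x' -> {1,3,4}, take 1 (1->1 ok)
  t7 'x' -> {1,3,4}, take 1 (1->1 ok)
  t8 'x' -> {1,3,4}, take 4 (1->4 ok)
  t9 'y' -> {0,2}, take 0 (4->0 ok)

0,0,2,0,1,1,1,1,4,0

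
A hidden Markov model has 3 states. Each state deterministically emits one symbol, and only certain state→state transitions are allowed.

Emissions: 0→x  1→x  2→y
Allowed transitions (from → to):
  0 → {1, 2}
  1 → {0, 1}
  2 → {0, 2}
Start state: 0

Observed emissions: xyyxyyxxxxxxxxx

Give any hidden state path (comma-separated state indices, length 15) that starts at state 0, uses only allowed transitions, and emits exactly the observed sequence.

0,2,2,0,2,2,0,1,0,1,0,1,1,1,0

  pos 0: x in {0,1}, choose 0; start
  pos 1: y in {2}, choose 2; 0->2 ok
  pos 2: y in {2}, choose 2; 2->2 ok
  pos 3: x in {0,1}, choose 0; 2->0 ok
  pos 4: y in {2}, choose 2; 0->2 ok
  pos 5: y in {2}, choose 2; 2->2 ok
  pos 6: x in {0,1}, choose 0; 2->0 ok
  pos 7: x in {0,1}, choose 1; 0->1 ok
  pos 8: x in {0,1}, choose 0; 1->0 ok
  pos 9: x in {0,1}, choose 1; 0->1 ok
  pos 10: x in {0,1}, choose 0; 1->0 ok
  pos 11: x in {0,1}, choose 1; 0->1 ok
  pos 12: x in {0,1}, choose 1; 1->1 ok
  pos 13: x in {0,1}, choose 1; 1->1 ok
  pos 14: x in {0,1}, choose 0; 1->0 ok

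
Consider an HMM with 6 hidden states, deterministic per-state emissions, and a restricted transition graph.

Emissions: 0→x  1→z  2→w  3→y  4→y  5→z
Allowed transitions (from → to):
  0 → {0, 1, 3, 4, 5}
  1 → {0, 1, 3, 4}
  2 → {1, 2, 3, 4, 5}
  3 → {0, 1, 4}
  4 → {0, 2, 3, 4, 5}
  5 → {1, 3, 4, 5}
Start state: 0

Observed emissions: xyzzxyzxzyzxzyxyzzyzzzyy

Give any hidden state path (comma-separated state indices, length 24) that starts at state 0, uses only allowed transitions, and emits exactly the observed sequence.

  t0 'x' -> {0}, take 0 (start)
  t1 'y' -> {3,4}, take 3 (0->3 ok)
  t2 'z' -> {1,5}, take 1 (3->1 ok)
  t3 'z' -> {1,5}, take 1 (1->1 ok)
  t4 'x' -> {0}, take 0 (1->0 ok)
  t5 'y' -> {3,4}, take 3 (0->3 ok)
  t6 'z' -> {1,5}, take 1 (3->1 ok)
  t7 'x' -> {0}, take 0 (1->0 ok)
  t8 'z' -> {1,5}, take 5 (0->5 ok)
  t9 'y' -> {3,4}, take 3 (5->3 ok)
  t10 'z' -> {1,5}, take 1 (3->1 ok)
  t11 'x' -> {0}, take 0 (1->0 ok)
  t12 'z' -> {1,5}, take 5 (0->5 ok)
  t13 'y' -> {3,4}, take 4 (5->4 ok)
  t14 'x' -> {0}, take 0 (4->0 ok)
  t15 'y' -> {3,4}, take 4 (0->4 ok)
  t16 'z' -> {1,5}, take 5 (4->5 ok)
  t17 'z' -> {1,5}, take 5 (5->5 ok)
  t18 'y' -> {3,4}, take 3 (5->3 ok)
  t19 'z' -> {1,5}, take 1 (3->1 ok)
  t20 'z' -> {1,5}, take 1 (1->1 ok)
  t21 'z' -> {1,5}, take 1 (1->1 ok)
  t22 'y' -> {3,4}, take 4 (1->4 ok)
  t23 'y' -> {3,4}, take 4 (4->4 ok)

0,3,1,1,0,3,1,0,5,3,1,0,5,4,0,4,5,5,3,1,1,1,4,4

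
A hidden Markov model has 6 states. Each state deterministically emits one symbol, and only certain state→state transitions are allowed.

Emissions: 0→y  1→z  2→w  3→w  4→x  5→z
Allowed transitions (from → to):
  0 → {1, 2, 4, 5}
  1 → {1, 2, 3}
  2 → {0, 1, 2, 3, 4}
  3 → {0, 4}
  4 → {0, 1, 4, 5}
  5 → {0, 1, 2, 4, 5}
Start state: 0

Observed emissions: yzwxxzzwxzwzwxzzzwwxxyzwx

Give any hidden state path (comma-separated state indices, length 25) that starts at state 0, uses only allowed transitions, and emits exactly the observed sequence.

0,1,3,4,4,5,1,3,4,5,2,1,3,4,1,1,1,2,3,4,4,0,1,3,4

  t0 'y' -> {0}, take 0 (start)
  t1 'z' -> {1,5}, take 1 (0->1 ok)
  t2 'w' -> {2,3}, take 3 (1->3 ok)
  t3 'x' -> {4}, take 4 (3->4 ok)
  t4 'x' -> {4}, take 4 (4->4 ok)
  t5 'z' -> {1,5}, take 5 (4->5 ok)
  t6 'z' -> {1,5}, take 1 (5->1 ok)
  t7 'w' -> {2,3}, take 3 (1->3 ok)
  t8 'x' -> {4}, take 4 (3->4 ok)
  t9 'z' -> {1,5}, take 5 (4->5 ok)
  t10 'w' -> {2,3}, take 2 (5->2 ok)
  t11 'z' -> {1,5}, take 1 (2->1 ok)
  t12 'w' -> {2,3}, take 3 (1->3 ok)
  t13 'x' -> {4}, take 4 (3->4 ok)
  t14 'z' -> {1,5}, take 1 (4->1 ok)
  t15 'z' -> {1,5}, take 1 (1->1 ok)
  t16 'z' -> {1,5}, take 1 (1->1 ok)
  t17 'w' -> {2,3}, take 2 (1->2 ok)
  t18 'w' -> {2,3}, take 3 (2->3 ok)
  t19 'x' -> {4}, take 4 (3->4 ok)
  t20 'x' -> {4}, take 4 (4->4 ok)
  t21 'y' -> {0}, take 0 (4->0 ok)
  t22 'z' -> {1,5}, take 1 (0->1 ok)
  t23 'w' -> {2,3}, take 3 (1->3 ok)
  t24 'x' -> {4}, take 4 (3->4 ok)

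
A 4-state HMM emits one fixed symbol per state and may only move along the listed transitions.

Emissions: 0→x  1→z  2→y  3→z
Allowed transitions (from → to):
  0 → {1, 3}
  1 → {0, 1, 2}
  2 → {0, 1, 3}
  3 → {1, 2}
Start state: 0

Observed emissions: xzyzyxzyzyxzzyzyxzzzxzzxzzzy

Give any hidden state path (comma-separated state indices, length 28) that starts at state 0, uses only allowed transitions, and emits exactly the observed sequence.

0,3,2,3,2,0,3,2,1,2,0,3,1,2,1,2,0,1,1,1,0,1,1,0,3,1,1,2

  [0] x  {0}  => 0  start
  [1] z  {1,3}  => 3  0->3 ok
  [2] y  {2}  => 2  3->2 ok
  [3] z  {1,3}  => 3  2->3 ok
  [4] y  {2}  => 2  3->2 ok
  [5] x  {0}  => 0  2->0 ok
  [6] z  {1,3}  => 3  0->3 ok
  [7] y  {2}  => 2  3->2 ok
  [8] z  {1,3}  => 1  2->1 ok
  [9] y  {2}  => 2  1->2 ok
  [10] x  {0}  => 0  2->0 ok
  [11] z  {1,3}  => 3  0->3 ok
  [12] z  {1,3}  => 1  3->1 ok
  [13] y  {2}  => 2  1->2 ok
  [14] z  {1,3}  => 1  2->1 ok
  [15] y  {2}  => 2  1->2 ok
  [16] x  {0}  => 0  2->0 ok
  [17] z  {1,3}  => 1  0->1 ok
  [18] z  {1,3}  => 1  1->1 ok
  [19] z  {1,3}  => 1  1->1 ok
  [20] x  {0}  => 0  1->0 ok
  [21] z  {1,3}  => 1  0->1 ok
  [22] z  {1,3}  => 1  1->1 ok
  [23] x  {0}  => 0  1->0 ok
  [24] z  {1,3}  => 3  0->3 ok
  [25] z  {1,3}  => 1  3->1 ok
  [26] z  {1,3}  => 1  1->1 ok
  [27] y  {2}  => 2  1->2 ok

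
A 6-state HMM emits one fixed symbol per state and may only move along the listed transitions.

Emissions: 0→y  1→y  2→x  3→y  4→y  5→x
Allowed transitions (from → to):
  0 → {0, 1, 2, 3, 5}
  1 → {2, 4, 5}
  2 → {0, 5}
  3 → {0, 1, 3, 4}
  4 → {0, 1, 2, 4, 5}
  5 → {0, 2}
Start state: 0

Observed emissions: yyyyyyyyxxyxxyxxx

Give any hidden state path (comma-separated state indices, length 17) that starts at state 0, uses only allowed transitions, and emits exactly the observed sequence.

0,0,3,3,3,1,4,1,5,2,0,5,2,0,2,5,2

  0: obs=y cand={0,1,3,4} pick 0 [start]
  1: obs=y cand={0,1,3,4} pick 0 [0->0 ok]
  2: obs=y cand={0,1,3,4} pick 3 [0->3 ok]
  3: obs=y cand={0,1,3,4} pick 3 [3->3 ok]
  4: obs=y cand={0,1,3,4} pick 3 [3->3 ok]
  5: obs=y cand={0,1,3,4} pick 1 [3->1 ok]
  6: obs=y cand={0,1,3,4} pick 4 [1->4 ok]
  7: obs=y cand={0,1,3,4} pick 1 [4->1 ok]
  8: obs=x cand={2,5} pick 5 [1->5 ok]
  9: obs=x cand={2,5} pick 2 [5->2 ok]
  10: obs=y cand={0,1,3,4} pick 0 [2->0 ok]
  11: obs=x cand={2,5} pick 5 [0->5 ok]
  12: obs=x cand={2,5} pick 2 [5->2 ok]
  13: obs=y cand={0,1,3,4} pick 0 [2->0 ok]
  14: obs=x cand={2,5} pick 2 [0->2 ok]
  15: obs=x cand={2,5} pick 5 [2->5 ok]
  16: obs=x cand={2,5} pick 2 [5->2 ok]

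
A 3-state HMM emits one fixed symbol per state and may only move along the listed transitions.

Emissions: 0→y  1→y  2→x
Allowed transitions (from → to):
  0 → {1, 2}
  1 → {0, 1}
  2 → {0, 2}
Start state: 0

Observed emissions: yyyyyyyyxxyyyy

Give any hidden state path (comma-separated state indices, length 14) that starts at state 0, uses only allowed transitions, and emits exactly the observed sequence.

0,1,0,1,0,1,1,0,2,2,0,1,1,0

  t0 'y' -> {0,1}, take 0 (start)
  t1 'y' -> {0,1}, take 1 (0->1 ok)
  t2 'y' -> {0,1}, take 0 (1->0 ok)
  t3 'y' -> {0,1}, take 1 (0->1 ok)
  t4 'y' -> {0,1}, take 0 (1->0 ok)
  t5 'y' -> {0,1}, take 1 (0->1 ok)
  t6 'y' -> {0,1}, take 1 (1->1 ok)
  t7 'y' -> {0,1}, take 0 (1->0 ok)
  t8 'x' -> {2}, take 2 (0->2 ok)
  t9 'x' -> {2}, take 2 (2->2 ok)
  t10 'y' -> {0,1}, take 0 (2->0 ok)
  t11 'y' -> {0,1}, take 1 (0->1 ok)
  t12 'y' -> {0,1}, take 1 (1->1 ok)
  t13 'y' -> {0,1}, take 0 (1->0 ok)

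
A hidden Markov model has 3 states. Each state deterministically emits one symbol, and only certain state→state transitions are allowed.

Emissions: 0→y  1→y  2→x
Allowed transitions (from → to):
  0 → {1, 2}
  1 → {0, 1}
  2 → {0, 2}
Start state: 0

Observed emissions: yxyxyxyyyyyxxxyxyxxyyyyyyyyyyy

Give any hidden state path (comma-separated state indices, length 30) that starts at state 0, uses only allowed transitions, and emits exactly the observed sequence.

  [0] y  {0,1}  => 0  start
  [1] x  {2}  => 2  0->2 ok
  [2] y  {0,1}  => 0  2->0 ok
  [3] x  {2}  => 2  0->2 ok
  [4] y  {0,1}  => 0  2->0 ok
  [5] x  {2}  => 2  0->2 ok
  [6] y  {0,1}  => 0  2->0 ok
  [7] y  {0,1}  => 1  0->1 ok
  [8] y  {0,1}  => 1  1->1 ok
  [9] y  {0,1}  => 1  1->1 ok
  [10] y  {0,1}  => 0  1->0 ok
  [11] x  {2}  => 2  0->2 ok
  [12] x  {2}  => 2  2->2 ok
  [13] x  {2}  => 2  2->2 ok
  [14] y  {0,1}  => 0  2->0 ok
  [15] x  {2}  => 2  0->2 ok
  [16] y  {0,1}  => 0  2->0 ok
  [17] x  {2}  => 2  0->2 ok
  [18] x  {2}  => 2  2->2 ok
  [19] y  {0,1}  => 0  2->0 ok
  [20] y  {0,1}  => 1  0->1 ok
  [21] y  {0,1}  => 1  1->1 ok
  [22] y  {0,1}  => 0  1->0 ok
  [23] y  {0,1}  => 1  0->1 ok
  [24] y  {0,1}  => 1  1->1 ok
  [25] y  {0,1}  => 1  1->1 ok
  [26] y  {0,1}  => 1  1->1 ok
  [27] y  {0,1}  => 0  1->0 ok
  [28] y  {0,1}  => 1  0->1 ok
  [29] y  {0,1}  => 0  1->0 ok

0,2,0,2,0,2,0,1,1,1,0,2,2,2,0,2,0,2,2,0,1,1,0,1,1,1,1,0,1,0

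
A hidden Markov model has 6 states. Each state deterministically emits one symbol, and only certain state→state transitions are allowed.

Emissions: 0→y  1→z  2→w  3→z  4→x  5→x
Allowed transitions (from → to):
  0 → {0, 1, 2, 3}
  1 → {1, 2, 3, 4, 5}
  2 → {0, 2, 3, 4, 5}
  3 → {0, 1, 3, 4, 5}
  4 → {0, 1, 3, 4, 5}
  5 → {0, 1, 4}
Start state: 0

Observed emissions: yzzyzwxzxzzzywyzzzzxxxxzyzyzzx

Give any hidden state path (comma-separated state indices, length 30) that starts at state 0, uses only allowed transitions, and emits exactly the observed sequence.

  t0 'y' -> {0}, take 0 (start)
  t1 'z' -> {1,3}, take 3 (0->3 ok)
  t2 'z' -> {1,3}, take 3 (3->3 ok)
  t3 'y' -> {0}, take 0 (3->0 ok)
  t4 'z' -> {1,3}, take 1 (0->1 ok)
  t5 'w' -> {2}, take 2 (1->2 ok)
  t6 'x' -> {4,5}, take 4 (2->4 ok)
  t7 'z' -> {1,3}, take 3 (4->3 ok)
  t8 'x' -> {4,5}, take 5 (3->5 ok)
  t9 'z' -> {1,3}, take 1 (5->1 ok)
  t10 'z' -> {1,3}, take 1 (1->1 ok)
  t11 'z' -> {1,3}, take 3 (1->3 ok)
  t12 'y' -> {0}, take 0 (3->0 ok)
  t13 'w' -> {2}, take 2 (0->2 ok)
  t14 'y' -> {0}, take 0 (2->0 ok)
  t15 'z' -> {1,3}, take 3 (0->3 ok)
  t16 'z' -> {1,3}, take 1 (3->1 ok)
  t17 'z' -> {1,3}, take 1 (1->1 ok)
  t18 'z' -> {1,3}, take 3 (1->3 ok)
  t19 'x' -> {4,5}, take 4 (3->4 ok)
  t20 'x' -> {4,5}, take 5 (4->5 ok)
  t21 'x' -> {4,5}, take 4 (5->4 ok)
  t22 'x' -> {4,5}, take 4 (4->4 ok)
  t23 'z' -> {1,3}, take 3 (4->3 ok)
  t24 'y' -> {0}, take 0 (3->0 ok)
  t25 'z' -> {1,3}, take 3 (0->3 ok)
  t26 'y' -> {0}, take 0 (3->0 ok)
  t27 'z' -> {1,3}, take 1 (0->1 ok)
  t28 'z' -> {1,3}, take 1 (1->1 ok)
  t29 'x' -> {4,5}, take 5 (1->5 ok)

0,3,3,0,1,2,4,3,5,1,1,3,0,2,0,3,1,1,3,4,5,4,4,3,0,3,0,1,1,5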